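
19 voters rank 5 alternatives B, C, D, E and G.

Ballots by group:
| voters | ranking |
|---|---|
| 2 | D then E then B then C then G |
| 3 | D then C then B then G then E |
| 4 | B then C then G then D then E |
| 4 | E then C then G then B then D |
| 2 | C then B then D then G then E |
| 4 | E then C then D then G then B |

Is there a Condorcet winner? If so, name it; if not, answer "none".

none

Check each pair by majority over 19 ballots:
B vs C: 6 to 13, C.
B vs D: B preferred on 4+4+2 = 10 ballots; B wins 10–9.
B vs E: 3+4+2 = 9 for B, 10 for E — E by 10–9.
B vs G: 11 to 8, B.
C vs D: C preferred on 4+4+2+4 = 14 ballots; C wins 14–5.
C vs E: 3+4+2 = 9 for C, 10 for E — E by 10–9.
C vs G: C is ranked higher on 2+3+4+4+2+4 = 19 ballots, G on 0. C wins 19–0.
D vs E: 2+3+4+2 = 11 for D, 8 for E — D by 11–8.
D vs G: 11 to 8, D.
E vs G: 10 to 9, E.
Every alternative loses at least once (B loses to C; C loses to E; D loses to B; E loses to D; G loses to B). The majority relation contains the cycle B > D > E > B, so there is no Condorcet winner.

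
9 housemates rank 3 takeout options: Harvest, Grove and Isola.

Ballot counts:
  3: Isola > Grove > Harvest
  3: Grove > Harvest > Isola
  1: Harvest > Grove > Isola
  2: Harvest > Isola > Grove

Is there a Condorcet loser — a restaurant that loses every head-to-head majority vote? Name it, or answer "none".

Pairwise majorities:
Harvest vs Grove: 3 to 6, Grove.
Harvest–Isola: Harvest 6–3.
Grove–Isola: Isola 5–4.
No restaurant is winless: Harvest beats Isola; Grove beats Harvest; Isola beats Grove. There is no Condorcet loser.

none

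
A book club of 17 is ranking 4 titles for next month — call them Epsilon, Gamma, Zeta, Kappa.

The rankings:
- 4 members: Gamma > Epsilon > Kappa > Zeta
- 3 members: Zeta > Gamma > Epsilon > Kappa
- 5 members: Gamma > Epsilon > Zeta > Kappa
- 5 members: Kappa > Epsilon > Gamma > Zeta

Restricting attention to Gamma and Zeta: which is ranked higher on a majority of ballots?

Gamma

Ballots ranking Gamma above Zeta: 4 + 5 + 5 = 14.
Ballots ranking Zeta above Gamma: 17 − 14 = 3.
Gamma wins the head-to-head 14–3.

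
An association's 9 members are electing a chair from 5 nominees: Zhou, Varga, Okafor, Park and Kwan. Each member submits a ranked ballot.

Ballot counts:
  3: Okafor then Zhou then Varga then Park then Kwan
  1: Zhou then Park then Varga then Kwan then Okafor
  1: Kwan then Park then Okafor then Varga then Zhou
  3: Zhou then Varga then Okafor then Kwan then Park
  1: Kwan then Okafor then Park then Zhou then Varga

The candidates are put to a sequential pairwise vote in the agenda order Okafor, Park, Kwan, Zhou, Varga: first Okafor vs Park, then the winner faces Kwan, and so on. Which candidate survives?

Round 1: Okafor vs Park — 7–2, Okafor advances.
Round 2: Okafor vs Kwan — 6–3, Okafor advances.
Round 3: Okafor vs Zhou — 5–4, Okafor advances.
Round 4: Okafor vs Varga — 5–4, Okafor advances.
The agenda winner is Okafor.

Okafor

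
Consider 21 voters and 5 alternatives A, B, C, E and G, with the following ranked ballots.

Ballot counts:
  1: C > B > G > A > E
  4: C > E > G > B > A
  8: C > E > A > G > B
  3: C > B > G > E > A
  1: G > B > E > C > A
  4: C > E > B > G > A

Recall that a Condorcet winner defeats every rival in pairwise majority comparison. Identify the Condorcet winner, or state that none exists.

Check each pair by majority over 21 ballots:
A vs B: B wins 13–8.
A vs C: C, 21–0.
A vs E: E, 20–1.
A vs G: G wins 13–8.
B vs C: C wins 20–1.
B–E: E 16–5.
B–G: G 13–8.
C vs E: C, 20–1.
C vs G: C wins 20–1.
E vs G: E wins 16–5.
C wins every pairwise contest, so C is the Condorcet winner.

C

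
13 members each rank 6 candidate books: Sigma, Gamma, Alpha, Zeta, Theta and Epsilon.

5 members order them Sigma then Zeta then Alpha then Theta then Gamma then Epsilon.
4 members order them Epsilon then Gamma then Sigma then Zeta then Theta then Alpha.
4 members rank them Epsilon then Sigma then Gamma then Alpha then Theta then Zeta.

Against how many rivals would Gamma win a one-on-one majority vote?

3

Gamma against each rival (13 members):
Gamma–Sigma: Sigma 9–4.
Gamma vs Alpha: Gamma preferred on 4+4 = 8 ballots; Gamma wins 8–5.
Gamma–Zeta: Gamma 8–5.
Gamma vs Theta: Gamma wins 8–5.
Gamma–Epsilon: Epsilon 8–5.
Gamma beats Alpha, Zeta, Theta; loses to Sigma, Epsilon — 3 pairwise wins.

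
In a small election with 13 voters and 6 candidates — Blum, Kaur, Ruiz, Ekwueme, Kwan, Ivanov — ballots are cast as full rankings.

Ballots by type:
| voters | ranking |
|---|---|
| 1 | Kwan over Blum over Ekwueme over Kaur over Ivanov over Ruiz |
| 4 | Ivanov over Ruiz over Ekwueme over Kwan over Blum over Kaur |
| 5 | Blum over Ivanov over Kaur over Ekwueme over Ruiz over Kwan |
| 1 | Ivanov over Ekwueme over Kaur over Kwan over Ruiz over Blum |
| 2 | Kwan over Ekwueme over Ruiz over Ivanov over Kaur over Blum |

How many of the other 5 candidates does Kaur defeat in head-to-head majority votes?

Kaur against each rival (13 voters):
Kaur vs Blum: 1+2 = 3 for Kaur, 10 for Blum — Blum by 10–3.
Kaur vs Ruiz: Kaur wins 7–6.
Kaur vs Ekwueme: Kaur preferred on 5 ballots; Ekwueme wins 8–5.
Kaur vs Kwan: Kwan, 7–6.
Kaur vs Ivanov: Ivanov, 12–1.
Kaur beats Ruiz; loses to Blum, Ekwueme, Kwan, Ivanov — 1 pairwise win.

1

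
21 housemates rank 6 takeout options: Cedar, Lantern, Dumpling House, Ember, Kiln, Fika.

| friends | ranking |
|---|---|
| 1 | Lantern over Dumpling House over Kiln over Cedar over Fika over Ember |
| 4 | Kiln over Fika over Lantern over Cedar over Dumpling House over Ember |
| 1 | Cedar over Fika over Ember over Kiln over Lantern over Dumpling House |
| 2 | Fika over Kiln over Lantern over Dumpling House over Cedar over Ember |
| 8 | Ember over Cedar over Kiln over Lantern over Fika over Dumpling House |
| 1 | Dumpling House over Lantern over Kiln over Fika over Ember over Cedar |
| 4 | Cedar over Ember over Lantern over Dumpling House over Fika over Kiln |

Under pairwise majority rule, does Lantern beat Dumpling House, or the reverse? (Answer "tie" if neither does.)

Lantern

Ballots ranking Lantern above Dumpling House: 1 + 4 + 1 + 2 + 8 + 4 = 20.
Ballots ranking Dumpling House above Lantern: 21 − 20 = 1.
Lantern wins the head-to-head 20–1.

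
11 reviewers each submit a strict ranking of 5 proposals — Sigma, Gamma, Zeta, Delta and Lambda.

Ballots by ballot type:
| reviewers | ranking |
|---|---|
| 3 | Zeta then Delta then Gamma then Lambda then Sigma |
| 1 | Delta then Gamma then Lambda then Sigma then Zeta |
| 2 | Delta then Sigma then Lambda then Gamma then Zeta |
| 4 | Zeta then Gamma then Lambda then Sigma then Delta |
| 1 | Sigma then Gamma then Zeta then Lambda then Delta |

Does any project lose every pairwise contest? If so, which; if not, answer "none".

Pairwise majorities:
Sigma vs Gamma: Gamma wins 8–3.
Sigma vs Zeta: Zeta, 7–4.
Sigma vs Delta: Sigma preferred on 4+1 = 5 ballots; Delta wins 6–5.
Sigma vs Lambda: Sigma is ranked higher on 2+1 = 3 ballots, Lambda on 8. Lambda wins 8–3.
Gamma vs Zeta: Zeta wins 7–4.
Gamma vs Delta: Delta, 6–5.
Gamma vs Lambda: Gamma wins 9–2.
Zeta vs Delta: 8 to 3, Zeta.
Zeta vs Lambda: Zeta preferred on 3+4+1 = 8 ballots; Zeta wins 8–3.
Delta vs Lambda: 3+1+2 = 6 for Delta, 5 for Lambda — Delta by 6–5.
Sigma is beaten in every head-to-head and is the Condorcet loser.

Sigma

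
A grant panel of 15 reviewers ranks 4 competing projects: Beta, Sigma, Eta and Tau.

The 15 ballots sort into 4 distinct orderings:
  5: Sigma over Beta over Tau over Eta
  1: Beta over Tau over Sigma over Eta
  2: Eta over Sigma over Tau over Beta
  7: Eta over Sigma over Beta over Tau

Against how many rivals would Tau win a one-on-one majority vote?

0

Tau against each rival (15 reviewers):
Tau vs Beta: Tau is ranked higher on 2 ballots, Beta on 13. Beta wins 13–2.
Tau vs Sigma: Tau preferred on 1 ballot; Sigma wins 14–1.
Tau vs Eta: 5+1 = 6 for Tau, 9 for Eta — Eta by 9–6.
Tau beats no one; loses to Beta, Sigma, Eta — 0 pairwise wins.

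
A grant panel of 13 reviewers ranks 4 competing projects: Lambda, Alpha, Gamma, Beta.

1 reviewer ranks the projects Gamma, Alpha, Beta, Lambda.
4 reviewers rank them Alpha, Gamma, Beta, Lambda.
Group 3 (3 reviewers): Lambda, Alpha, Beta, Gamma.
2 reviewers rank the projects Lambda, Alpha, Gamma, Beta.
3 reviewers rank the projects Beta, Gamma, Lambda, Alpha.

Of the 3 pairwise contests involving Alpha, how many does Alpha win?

Alpha against each rival (13 reviewers):
Alpha vs Lambda: 5 to 8, Lambda.
Alpha–Gamma: Alpha 9–4.
Alpha vs Beta: Alpha preferred on 1+4+3+2 = 10 ballots; Alpha wins 10–3.
Alpha beats Gamma, Beta; loses to Lambda — 2 pairwise wins.

2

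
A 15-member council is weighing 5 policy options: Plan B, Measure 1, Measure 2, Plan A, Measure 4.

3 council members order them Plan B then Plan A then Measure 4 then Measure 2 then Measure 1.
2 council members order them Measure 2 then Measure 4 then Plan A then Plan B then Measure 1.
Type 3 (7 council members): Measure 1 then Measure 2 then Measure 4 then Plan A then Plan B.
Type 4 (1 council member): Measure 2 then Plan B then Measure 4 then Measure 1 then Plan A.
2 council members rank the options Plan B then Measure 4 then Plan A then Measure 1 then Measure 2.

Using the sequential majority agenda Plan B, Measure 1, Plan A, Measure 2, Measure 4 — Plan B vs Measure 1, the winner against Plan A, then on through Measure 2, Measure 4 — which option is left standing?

Round 1: Plan B vs Measure 1 — 8–7, Plan B advances.
Round 2: Plan B vs Plan A — 6–9, Plan A advances.
Round 3: Plan A vs Measure 2 — 5–10, Measure 2 advances.
Round 4: Measure 2 vs Measure 4 — 10–5, Measure 2 advances.
Measure 2 survives the agenda.

Measure 2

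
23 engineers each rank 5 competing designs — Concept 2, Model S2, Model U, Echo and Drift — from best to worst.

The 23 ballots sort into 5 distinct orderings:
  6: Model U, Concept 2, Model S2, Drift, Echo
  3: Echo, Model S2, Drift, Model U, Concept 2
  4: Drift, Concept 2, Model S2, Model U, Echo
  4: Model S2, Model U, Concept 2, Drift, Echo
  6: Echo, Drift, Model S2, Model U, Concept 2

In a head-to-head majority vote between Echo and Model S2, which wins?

Ballots ranking Echo above Model S2: 3 + 6 = 9.
Ballots ranking Model S2 above Echo: 23 − 9 = 14.
Model S2 wins the head-to-head 14–9.

Model S2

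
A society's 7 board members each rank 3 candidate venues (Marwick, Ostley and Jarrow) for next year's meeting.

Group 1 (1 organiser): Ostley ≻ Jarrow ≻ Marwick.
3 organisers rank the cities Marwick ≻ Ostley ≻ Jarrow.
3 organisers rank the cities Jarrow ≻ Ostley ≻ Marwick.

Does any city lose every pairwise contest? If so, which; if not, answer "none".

Pairwise majorities:
Marwick vs Ostley: 3 to 4, Ostley.
Marwick vs Jarrow: Jarrow, 4–3.
Ostley vs Jarrow: Ostley is ranked higher on 1+3 = 4 ballots, Jarrow on 3. Ostley wins 4–3.
Marwick loses to every other city — it is the Condorcet loser.

Marwick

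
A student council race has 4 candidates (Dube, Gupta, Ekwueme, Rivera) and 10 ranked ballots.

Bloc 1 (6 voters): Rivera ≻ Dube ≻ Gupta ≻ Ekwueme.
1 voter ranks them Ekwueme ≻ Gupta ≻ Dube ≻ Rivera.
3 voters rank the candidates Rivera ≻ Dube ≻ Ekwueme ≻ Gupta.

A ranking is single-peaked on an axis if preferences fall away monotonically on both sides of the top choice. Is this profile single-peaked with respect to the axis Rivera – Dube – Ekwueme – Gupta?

no

Axis positions: Rivera=1, Dube=2, Ekwueme=3, Gupta=4.
Bloc 1: ranking walks positions 1-2-4-3; Gupta is ranked above Ekwueme even though Ekwueme lies between Gupta and the peak Rivera on the axis — preferences dip and rise again. Not single-peaked.
Bloc 2 (peak Ekwueme at position 3): ranking walks positions 3-4-2-1, expanding outward from the peak — single-peaked.
Bloc 3 (peak Rivera at position 1): ranking walks positions 1-2-3-4, expanding outward from the peak — single-peaked.
Bloc 1 violates single-peakedness, so the profile is not single-peaked on this axis.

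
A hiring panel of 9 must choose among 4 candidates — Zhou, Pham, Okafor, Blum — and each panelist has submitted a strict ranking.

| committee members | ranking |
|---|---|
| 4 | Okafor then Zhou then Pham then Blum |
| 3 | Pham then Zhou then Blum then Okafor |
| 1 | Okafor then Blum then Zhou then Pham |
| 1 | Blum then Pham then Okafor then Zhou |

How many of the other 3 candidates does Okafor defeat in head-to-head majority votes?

Okafor against each rival (9 committee members):
Okafor vs Zhou: 4+1+1 = 6 for Okafor, 3 for Zhou — Okafor by 6–3.
Okafor vs Pham: Okafor wins 5–4.
Okafor vs Blum: Okafor is ranked higher on 4+1 = 5 ballots, Blum on 4. Okafor wins 5–4.
Okafor beats Zhou, Pham, Blum — 3 pairwise wins.

3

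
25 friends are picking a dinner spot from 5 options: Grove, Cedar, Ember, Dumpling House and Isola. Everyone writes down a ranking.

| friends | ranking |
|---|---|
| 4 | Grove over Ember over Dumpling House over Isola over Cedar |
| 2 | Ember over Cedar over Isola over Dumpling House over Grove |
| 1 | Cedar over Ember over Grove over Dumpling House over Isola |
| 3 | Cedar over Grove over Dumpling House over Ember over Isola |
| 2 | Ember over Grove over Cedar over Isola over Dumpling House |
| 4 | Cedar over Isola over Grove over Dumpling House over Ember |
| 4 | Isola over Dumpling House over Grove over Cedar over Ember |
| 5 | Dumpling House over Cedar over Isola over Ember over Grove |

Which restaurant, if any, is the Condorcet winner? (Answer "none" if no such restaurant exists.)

Pairwise majorities:
Grove vs Cedar: Cedar wins 15–10.
Grove–Ember: Grove 15–10.
Grove vs Dumpling House: Grove wins 14–11.
Grove vs Isola: Isola, 15–10.
Cedar vs Ember: Cedar wins 17–8.
Cedar vs Dumpling House: Dumpling House, 13–12.
Cedar vs Isola: Cedar, 17–8.
Ember vs Dumpling House: Dumpling House wins 16–9.
Ember vs Isola: Isola wins 13–12.
Dumpling House vs Isola: Dumpling House, 13–12.
Every restaurant loses at least once (Grove loses to Cedar; Cedar loses to Dumpling House; Ember loses to Grove; Dumpling House loses to Grove; Isola loses to Cedar). The majority relation contains the cycle Grove → Dumpling House → Cedar → Grove, so there is no Condorcet winner.

none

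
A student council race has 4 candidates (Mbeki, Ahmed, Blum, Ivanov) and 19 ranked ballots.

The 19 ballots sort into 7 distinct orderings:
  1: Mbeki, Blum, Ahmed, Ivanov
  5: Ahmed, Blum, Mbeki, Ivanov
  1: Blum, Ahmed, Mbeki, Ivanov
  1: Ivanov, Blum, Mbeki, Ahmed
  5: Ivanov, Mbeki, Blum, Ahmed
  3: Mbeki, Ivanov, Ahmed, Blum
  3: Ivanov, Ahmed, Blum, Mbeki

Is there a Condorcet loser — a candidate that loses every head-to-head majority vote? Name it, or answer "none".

none

Pairwise majorities:
Mbeki vs Ahmed: Mbeki, 10–9.
Mbeki vs Blum: 1+5+3 = 9 for Mbeki, 10 for Blum — Blum by 10–9.
Mbeki vs Ivanov: Mbeki, 10–9.
Ahmed vs Blum: 11 to 8, Ahmed.
Ahmed vs Ivanov: Ahmed is ranked higher on 1+5+1 = 7 ballots, Ivanov on 12. Ivanov wins 12–7.
Blum vs Ivanov: Blum preferred on 1+5+1 = 7 ballots; Ivanov wins 12–7.
No candidate is winless: Mbeki beats Ahmed; Ahmed beats Blum; Blum beats Mbeki; Ivanov beats Ahmed. There is no Condorcet loser.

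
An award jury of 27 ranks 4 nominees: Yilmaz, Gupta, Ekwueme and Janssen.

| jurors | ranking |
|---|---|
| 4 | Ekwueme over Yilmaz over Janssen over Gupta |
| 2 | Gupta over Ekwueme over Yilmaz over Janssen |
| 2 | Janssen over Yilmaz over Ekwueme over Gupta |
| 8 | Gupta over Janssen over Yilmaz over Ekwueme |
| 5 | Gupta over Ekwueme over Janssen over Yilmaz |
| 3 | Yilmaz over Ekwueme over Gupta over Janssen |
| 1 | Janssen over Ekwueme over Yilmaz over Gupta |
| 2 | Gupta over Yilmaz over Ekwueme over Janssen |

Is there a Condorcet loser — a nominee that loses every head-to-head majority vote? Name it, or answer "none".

Pairwise majorities:
Yilmaz vs Gupta: Yilmaz is ranked higher on 4+2+3+1 = 10 ballots, Gupta on 17. Gupta wins 17–10.
Yilmaz vs Ekwueme: Yilmaz wins 15–12.
Yilmaz vs Janssen: Yilmaz preferred on 4+2+3+2 = 11 ballots; Janssen wins 16–11.
Gupta vs Ekwueme: Gupta wins 17–10.
Gupta vs Janssen: Gupta preferred on 2+8+5+3+2 = 20 ballots; Gupta wins 20–7.
Ekwueme vs Janssen: 4+2+5+3+2 = 16 for Ekwueme, 11 for Janssen — Ekwueme by 16–11.
No nominee is winless: Yilmaz beats Ekwueme; Gupta beats Yilmaz; Ekwueme beats Janssen; Janssen beats Yilmaz. There is no Condorcet loser.

none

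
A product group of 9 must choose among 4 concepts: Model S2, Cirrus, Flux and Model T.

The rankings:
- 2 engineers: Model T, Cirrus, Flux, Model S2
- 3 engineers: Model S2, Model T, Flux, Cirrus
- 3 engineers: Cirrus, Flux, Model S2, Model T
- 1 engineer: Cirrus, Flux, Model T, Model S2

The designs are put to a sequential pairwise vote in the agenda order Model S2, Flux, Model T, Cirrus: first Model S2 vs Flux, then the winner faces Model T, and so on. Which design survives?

Model T

Round 1: Model S2 vs Flux — 3–6, Flux advances.
Round 2: Flux vs Model T — 4–5, Model T advances.
Round 3: Model T vs Cirrus — 5–4, Model T advances.
The agenda winner is Model T.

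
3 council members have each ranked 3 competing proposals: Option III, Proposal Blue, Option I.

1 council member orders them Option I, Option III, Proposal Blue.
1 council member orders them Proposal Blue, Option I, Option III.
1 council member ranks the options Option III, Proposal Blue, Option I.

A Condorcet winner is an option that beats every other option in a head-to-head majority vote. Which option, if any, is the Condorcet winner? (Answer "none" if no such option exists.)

Head-to-head results (3 council members):
Option III vs Proposal Blue: Option III is ranked higher on 1+1 = 2 ballots, Proposal Blue on 1. Option III wins 2–1.
Option III vs Option I: Option III is ranked higher on 1 ballot, Option I on 2. Option I wins 2–1.
Proposal Blue vs Option I: 1+1 = 2 for Proposal Blue, 1 for Option I — Proposal Blue by 2–1.
Each option drops at least one matchup (Option III loses to Option I; Proposal Blue loses to Option III; Option I loses to Proposal Blue); the cycle Option III > Proposal Blue > Option I > Option III rules out a Condorcet winner.

none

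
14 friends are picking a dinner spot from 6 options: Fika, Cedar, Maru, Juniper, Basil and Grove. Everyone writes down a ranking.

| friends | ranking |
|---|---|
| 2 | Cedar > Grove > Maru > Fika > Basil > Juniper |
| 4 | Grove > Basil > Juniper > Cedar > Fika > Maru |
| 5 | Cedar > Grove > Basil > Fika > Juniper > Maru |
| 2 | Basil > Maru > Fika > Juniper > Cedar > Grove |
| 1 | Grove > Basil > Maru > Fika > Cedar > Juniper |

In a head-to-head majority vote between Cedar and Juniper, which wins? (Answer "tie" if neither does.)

Ballots ranking Cedar above Juniper: 2 + 5 + 1 = 8.
Ballots ranking Juniper above Cedar: 14 − 8 = 6.
Cedar wins the head-to-head 8–6.

Cedar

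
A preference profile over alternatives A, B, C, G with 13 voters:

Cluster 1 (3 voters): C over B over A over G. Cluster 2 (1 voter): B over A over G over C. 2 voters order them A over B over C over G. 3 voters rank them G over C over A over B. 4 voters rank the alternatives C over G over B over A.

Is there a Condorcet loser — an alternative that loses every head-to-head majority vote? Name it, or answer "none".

A

Head-to-head results (13 voters):
A vs B: B wins 8–5.
A vs C: A is ranked higher on 1+2 = 3 ballots, C on 10. C wins 10–3.
A vs G: G, 7–6.
B–C: C 10–3.
B vs G: G wins 7–6.
C vs G: C is ranked higher on 3+2+4 = 9 ballots, G on 4. C wins 9–4.
A is beaten in every head-to-head and is the Condorcet loser.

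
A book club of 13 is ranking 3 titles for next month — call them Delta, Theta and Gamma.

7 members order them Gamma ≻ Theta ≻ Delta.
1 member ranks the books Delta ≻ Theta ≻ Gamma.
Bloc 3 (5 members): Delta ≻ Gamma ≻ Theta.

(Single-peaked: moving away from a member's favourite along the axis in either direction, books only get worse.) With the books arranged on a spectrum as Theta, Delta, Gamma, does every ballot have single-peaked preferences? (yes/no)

Axis positions: Theta=1, Delta=2, Gamma=3.
Bloc 1: ranking walks positions 3-1-2; Theta is ranked above Delta even though Delta lies between Theta and the peak Gamma on the axis — preferences dip and rise again. Not single-peaked.
Bloc 2 (peak Delta at position 2): ranking walks positions 2-1-3, expanding outward from the peak — single-peaked.
Bloc 3 (peak Delta at position 2): ranking walks positions 2-3-1, expanding outward from the peak — single-peaked.
Bloc 1 violates single-peakedness, so the profile is not single-peaked on this axis.

no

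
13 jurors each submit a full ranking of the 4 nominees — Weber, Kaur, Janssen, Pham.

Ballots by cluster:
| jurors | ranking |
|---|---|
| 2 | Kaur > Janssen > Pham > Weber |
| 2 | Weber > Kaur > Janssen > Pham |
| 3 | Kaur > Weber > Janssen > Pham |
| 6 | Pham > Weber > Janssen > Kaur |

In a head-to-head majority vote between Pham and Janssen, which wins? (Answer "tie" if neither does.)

Janssen

Ballots ranking Pham above Janssen: 6.
Ballots ranking Janssen above Pham: 13 − 6 = 7.
Janssen wins the head-to-head 7–6.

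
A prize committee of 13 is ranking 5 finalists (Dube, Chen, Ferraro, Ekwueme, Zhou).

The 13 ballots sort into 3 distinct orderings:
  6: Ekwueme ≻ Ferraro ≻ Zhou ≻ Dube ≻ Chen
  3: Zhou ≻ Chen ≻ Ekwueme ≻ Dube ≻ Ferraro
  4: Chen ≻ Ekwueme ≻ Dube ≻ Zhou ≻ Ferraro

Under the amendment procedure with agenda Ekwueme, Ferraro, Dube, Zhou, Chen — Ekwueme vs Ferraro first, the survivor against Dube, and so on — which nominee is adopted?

Round 1: Ekwueme vs Ferraro — 13–0, Ekwueme advances.
Round 2: Ekwueme vs Dube — 13–0, Ekwueme advances.
Round 3: Ekwueme vs Zhou — 10–3, Ekwueme advances.
Round 4: Ekwueme vs Chen — 6–7, Chen advances.
The agenda winner is Chen.

Chen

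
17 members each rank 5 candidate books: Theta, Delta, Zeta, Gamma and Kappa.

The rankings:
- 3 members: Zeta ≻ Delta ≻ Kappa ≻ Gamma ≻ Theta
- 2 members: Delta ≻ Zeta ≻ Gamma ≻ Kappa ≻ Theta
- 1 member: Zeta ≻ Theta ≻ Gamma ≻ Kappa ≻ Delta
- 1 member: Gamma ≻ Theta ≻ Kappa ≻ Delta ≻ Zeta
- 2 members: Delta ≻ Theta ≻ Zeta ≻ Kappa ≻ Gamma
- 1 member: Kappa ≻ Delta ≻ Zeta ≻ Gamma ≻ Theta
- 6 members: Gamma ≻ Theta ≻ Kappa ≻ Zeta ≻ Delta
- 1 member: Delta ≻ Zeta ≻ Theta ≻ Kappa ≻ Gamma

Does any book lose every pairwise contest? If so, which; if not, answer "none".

none

Pairwise majorities:
Theta vs Delta: 8 to 9, Delta.
Theta vs Zeta: 1+2+6 = 9 for Theta, 8 for Zeta — Theta by 9–8.
Theta–Gamma: Gamma 13–4.
Theta vs Kappa: 1+1+2+6+1 = 11 for Theta, 6 for Kappa — Theta by 11–6.
Delta vs Zeta: Zeta wins 10–7.
Delta vs Gamma: Delta wins 9–8.
Delta–Kappa: Kappa 9–8.
Zeta–Gamma: Zeta 10–7.
Zeta vs Kappa: Zeta is ranked higher on 3+2+1+2+1 = 9 ballots, Kappa on 8. Zeta wins 9–8.
Gamma vs Kappa: Gamma, 10–7.
Each book has at least one pairwise win (Theta beats Zeta; Delta beats Theta; Zeta beats Delta; Gamma beats Theta; Kappa beats Delta) — no Condorcet loser.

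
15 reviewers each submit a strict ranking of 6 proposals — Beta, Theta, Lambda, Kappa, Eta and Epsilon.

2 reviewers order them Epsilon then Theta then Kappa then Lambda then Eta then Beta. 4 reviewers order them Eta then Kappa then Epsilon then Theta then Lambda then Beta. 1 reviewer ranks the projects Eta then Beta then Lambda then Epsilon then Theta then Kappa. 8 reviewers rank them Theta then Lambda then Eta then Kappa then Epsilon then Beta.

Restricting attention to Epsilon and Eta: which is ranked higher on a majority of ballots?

Eta

Ballots ranking Epsilon above Eta: 2.
Ballots ranking Eta above Epsilon: 15 − 2 = 13.
Eta wins the head-to-head 13–2.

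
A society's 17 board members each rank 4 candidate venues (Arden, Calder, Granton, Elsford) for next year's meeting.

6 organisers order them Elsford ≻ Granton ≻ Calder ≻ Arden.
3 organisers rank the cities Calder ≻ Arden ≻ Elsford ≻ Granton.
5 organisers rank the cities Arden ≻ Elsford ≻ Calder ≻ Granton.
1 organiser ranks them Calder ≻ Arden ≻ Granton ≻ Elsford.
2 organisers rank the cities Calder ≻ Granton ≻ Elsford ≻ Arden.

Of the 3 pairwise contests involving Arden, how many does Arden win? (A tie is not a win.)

2

Arden against each rival (17 organisers):
Arden vs Calder: Arden preferred on 5 ballots; Calder wins 12–5.
Arden vs Granton: Arden, 9–8.
Arden vs Elsford: Arden, 9–8.
Arden beats Granton, Elsford; loses to Calder — 2 pairwise wins.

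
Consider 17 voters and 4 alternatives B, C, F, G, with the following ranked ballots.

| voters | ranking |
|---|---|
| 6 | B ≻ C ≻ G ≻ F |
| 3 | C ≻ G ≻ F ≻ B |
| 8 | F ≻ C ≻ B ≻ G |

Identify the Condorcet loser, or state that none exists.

none

Head-to-head results (17 voters):
B–C: C 11–6.
B vs F: F wins 11–6.
B vs G: 6+8 = 14 for B, 3 for G — B by 14–3.
C vs F: 9 to 8, C.
C vs G: C preferred on 6+3+8 = 17 ballots; C wins 17–0.
F vs G: G, 9–8.
Each alternative has at least one pairwise win (B beats G; C beats B; F beats B; G beats F) — no Condorcet loser.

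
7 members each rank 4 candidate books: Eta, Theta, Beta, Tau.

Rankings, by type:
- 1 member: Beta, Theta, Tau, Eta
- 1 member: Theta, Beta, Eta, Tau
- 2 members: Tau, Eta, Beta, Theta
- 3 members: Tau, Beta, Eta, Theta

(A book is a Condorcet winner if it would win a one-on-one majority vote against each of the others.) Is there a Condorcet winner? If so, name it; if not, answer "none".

Pairwise majorities:
Eta vs Theta: Eta wins 5–2.
Eta vs Beta: Beta wins 5–2.
Eta–Tau: Tau 6–1.
Theta vs Beta: Beta wins 6–1.
Theta vs Tau: Tau wins 5–2.
Beta–Tau: Tau 5–2.
Tau beats each of Eta, Theta, Beta — Tau is the Condorcet winner.

Tau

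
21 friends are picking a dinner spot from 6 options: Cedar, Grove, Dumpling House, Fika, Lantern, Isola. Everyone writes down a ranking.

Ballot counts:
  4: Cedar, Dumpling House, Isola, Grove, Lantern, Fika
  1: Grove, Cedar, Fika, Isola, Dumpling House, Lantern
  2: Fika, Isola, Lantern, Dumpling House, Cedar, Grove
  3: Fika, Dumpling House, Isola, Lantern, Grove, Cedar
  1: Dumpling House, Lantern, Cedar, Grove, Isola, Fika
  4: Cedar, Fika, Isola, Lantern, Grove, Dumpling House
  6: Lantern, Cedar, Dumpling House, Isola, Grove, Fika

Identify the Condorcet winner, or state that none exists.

none

Head-to-head results (21 friends):
Cedar–Grove: Cedar 17–4.
Cedar vs Dumpling House: Cedar, 15–6.
Cedar vs Fika: Cedar wins 16–5.
Cedar vs Lantern: Lantern wins 12–9.
Cedar vs Isola: Cedar wins 16–5.
Grove vs Dumpling House: Dumpling House, 16–5.
Grove vs Fika: Grove wins 12–9.
Grove vs Lantern: Lantern wins 16–5.
Grove–Isola: Isola 19–2.
Dumpling House vs Fika: Dumpling House, 11–10.
Dumpling House vs Lantern: Lantern, 12–9.
Dumpling House vs Isola: Dumpling House wins 14–7.
Fika vs Lantern: Lantern wins 11–10.
Fika vs Isola: Isola wins 11–10.
Lantern–Isola: Isola 14–7.
Every restaurant loses at least once (Cedar loses to Lantern; Grove loses to Cedar; Dumpling House loses to Cedar; Fika loses to Cedar; Lantern loses to Isola; Isola loses to Cedar). The majority relation contains the cycle Cedar beats Isola beats Lantern beats Cedar, so there is no Condorcet winner.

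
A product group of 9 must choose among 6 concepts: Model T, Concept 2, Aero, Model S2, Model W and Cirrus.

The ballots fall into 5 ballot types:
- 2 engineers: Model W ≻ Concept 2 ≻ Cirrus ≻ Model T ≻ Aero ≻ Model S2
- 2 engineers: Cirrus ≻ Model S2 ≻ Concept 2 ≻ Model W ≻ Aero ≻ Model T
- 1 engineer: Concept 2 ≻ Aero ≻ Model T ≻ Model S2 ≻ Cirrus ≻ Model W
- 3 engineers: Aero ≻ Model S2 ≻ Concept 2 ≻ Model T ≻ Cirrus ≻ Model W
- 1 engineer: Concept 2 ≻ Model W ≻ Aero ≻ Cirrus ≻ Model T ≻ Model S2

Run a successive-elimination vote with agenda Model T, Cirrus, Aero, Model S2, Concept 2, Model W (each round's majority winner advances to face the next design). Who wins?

Concept 2

Round 1: Model T vs Cirrus — 4–5, Cirrus advances.
Round 2: Cirrus vs Aero — 4–5, Aero advances.
Round 3: Aero vs Model S2 — 7–2, Aero advances.
Round 4: Aero vs Concept 2 — 3–6, Concept 2 advances.
Round 5: Concept 2 vs Model W — 7–2, Concept 2 advances.
Concept 2 survives the agenda.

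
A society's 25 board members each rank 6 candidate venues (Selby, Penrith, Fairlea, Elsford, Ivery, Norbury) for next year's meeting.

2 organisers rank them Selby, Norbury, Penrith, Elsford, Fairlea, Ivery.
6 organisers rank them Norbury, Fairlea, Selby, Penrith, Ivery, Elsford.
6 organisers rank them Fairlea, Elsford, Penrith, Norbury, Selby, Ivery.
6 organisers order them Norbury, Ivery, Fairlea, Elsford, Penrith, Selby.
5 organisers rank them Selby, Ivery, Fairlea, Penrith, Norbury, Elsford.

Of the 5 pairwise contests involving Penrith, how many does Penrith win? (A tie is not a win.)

Penrith against each rival (25 organisers):
Penrith vs Selby: Selby, 13–12.
Penrith vs Fairlea: 2 to 23, Fairlea.
Penrith–Elsford: Penrith 13–12.
Penrith vs Ivery: Penrith is ranked higher on 2+6+6 = 14 ballots, Ivery on 11. Penrith wins 14–11.
Penrith–Norbury: Norbury 14–11.
Penrith beats Elsford, Ivery; loses to Selby, Fairlea, Norbury — 2 pairwise wins.

2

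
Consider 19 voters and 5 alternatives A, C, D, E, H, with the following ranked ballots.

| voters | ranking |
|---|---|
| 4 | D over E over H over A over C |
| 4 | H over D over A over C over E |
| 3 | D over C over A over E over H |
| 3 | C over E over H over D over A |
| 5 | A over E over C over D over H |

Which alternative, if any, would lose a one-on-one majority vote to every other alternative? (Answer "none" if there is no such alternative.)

none

Head-to-head results (19 voters):
A vs C: 4+4+5 = 13 for A, 6 for C — A by 13–6.
A vs D: A preferred on 5 ballots; D wins 14–5.
A vs E: 12 to 7, A.
A–H: H 11–8.
C vs D: 8 to 11, D.
C–E: C 10–9.
C vs H: C, 11–8.
D vs E: D preferred on 4+4+3 = 11 ballots; D wins 11–8.
D–H: D 12–7.
E vs H: E is ranked higher on 4+3+3+5 = 15 ballots, H on 4. E wins 15–4.
No alternative is winless: A beats C; C beats E; D beats A; E beats H; H beats A. There is no Condorcet loser.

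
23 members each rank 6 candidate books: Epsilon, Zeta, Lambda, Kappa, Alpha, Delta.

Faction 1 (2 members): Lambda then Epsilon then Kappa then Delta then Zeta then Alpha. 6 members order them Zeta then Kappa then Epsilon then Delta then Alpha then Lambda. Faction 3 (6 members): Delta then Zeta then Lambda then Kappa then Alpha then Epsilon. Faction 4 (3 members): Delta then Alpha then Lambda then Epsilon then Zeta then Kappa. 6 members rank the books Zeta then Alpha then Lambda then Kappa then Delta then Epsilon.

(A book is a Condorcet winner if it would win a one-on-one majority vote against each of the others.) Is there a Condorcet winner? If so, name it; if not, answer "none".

Head-to-head results (23 members):
Epsilon–Zeta: Zeta 18–5.
Epsilon vs Lambda: Lambda, 17–6.
Epsilon vs Kappa: Kappa wins 18–5.
Epsilon vs Alpha: 2+6 = 8 for Epsilon, 15 for Alpha — Alpha by 15–8.
Epsilon vs Delta: Epsilon preferred on 2+6 = 8 ballots; Delta wins 15–8.
Zeta vs Lambda: Zeta wins 18–5.
Zeta vs Kappa: 6+6+3+6 = 21 for Zeta, 2 for Kappa — Zeta by 21–2.
Zeta vs Alpha: Zeta, 20–3.
Zeta vs Delta: 6+6 = 12 for Zeta, 11 for Delta — Zeta by 12–11.
Lambda vs Kappa: Lambda wins 17–6.
Lambda vs Alpha: Lambda preferred on 2+6 = 8 ballots; Alpha wins 15–8.
Lambda vs Delta: Lambda preferred on 2+6 = 8 ballots; Delta wins 15–8.
Kappa vs Alpha: 14 to 9, Kappa.
Kappa vs Delta: Kappa is ranked higher on 2+6+6 = 14 ballots, Delta on 9. Kappa wins 14–9.
Alpha vs Delta: Alpha preferred on 6 ballots; Delta wins 17–6.
Zeta wins every pairwise contest, so Zeta is the Condorcet winner.

Zeta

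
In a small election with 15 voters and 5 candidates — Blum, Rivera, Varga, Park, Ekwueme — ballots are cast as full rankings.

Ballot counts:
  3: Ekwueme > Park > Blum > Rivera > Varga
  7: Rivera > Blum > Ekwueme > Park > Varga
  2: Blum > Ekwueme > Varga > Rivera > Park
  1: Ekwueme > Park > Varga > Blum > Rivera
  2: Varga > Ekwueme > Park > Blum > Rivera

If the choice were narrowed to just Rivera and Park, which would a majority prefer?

Rivera

Ballots ranking Rivera above Park: 7 + 2 = 9.
Ballots ranking Park above Rivera: 15 − 9 = 6.
Rivera wins the head-to-head 9–6.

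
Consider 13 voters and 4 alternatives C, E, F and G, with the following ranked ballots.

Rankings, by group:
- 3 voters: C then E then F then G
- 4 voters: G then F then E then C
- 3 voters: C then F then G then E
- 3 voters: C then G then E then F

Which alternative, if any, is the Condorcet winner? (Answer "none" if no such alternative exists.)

Pairwise majorities:
C–E: C 9–4.
C vs F: C, 9–4.
C vs G: C, 9–4.
E–F: F 7–6.
E vs G: G, 10–3.
F vs G: G, 7–6.
C beats each of E, F, G — C is the Condorcet winner.

C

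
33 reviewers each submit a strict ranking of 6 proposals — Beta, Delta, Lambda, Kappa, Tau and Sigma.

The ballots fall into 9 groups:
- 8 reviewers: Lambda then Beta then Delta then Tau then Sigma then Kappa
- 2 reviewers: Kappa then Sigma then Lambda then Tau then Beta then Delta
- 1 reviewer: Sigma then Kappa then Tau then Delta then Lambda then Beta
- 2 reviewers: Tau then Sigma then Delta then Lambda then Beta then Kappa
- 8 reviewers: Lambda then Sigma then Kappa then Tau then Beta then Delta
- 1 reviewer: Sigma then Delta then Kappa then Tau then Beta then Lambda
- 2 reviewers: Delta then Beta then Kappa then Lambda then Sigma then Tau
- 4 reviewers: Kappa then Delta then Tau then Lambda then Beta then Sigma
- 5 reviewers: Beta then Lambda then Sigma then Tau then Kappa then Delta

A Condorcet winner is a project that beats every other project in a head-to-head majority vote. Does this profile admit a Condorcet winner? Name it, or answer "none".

Check each pair by majority over 33 ballots:
Beta vs Delta: 23 to 10, Beta.
Beta vs Lambda: Lambda, 25–8.
Beta vs Kappa: Beta wins 17–16.
Beta vs Tau: 15 to 18, Tau.
Beta vs Sigma: 8+2+4+5 = 19 for Beta, 14 for Sigma — Beta by 19–14.
Delta vs Lambda: 1+2+1+2+4 = 10 for Delta, 23 for Lambda — Lambda by 23–10.
Delta vs Kappa: Kappa wins 20–13.
Delta vs Tau: 15 to 18, Tau.
Delta–Sigma: Sigma 19–14.
Lambda vs Kappa: Lambda preferred on 8+2+8+5 = 23 ballots; Lambda wins 23–10.
Lambda vs Tau: 25 to 8, Lambda.
Lambda vs Sigma: 27 to 6, Lambda.
Kappa vs Tau: 2+1+8+1+2+4 = 18 for Kappa, 15 for Tau — Kappa by 18–15.
Kappa vs Sigma: Kappa is ranked higher on 2+2+4 = 8 ballots, Sigma on 25. Sigma wins 25–8.
Tau vs Sigma: 14 to 19, Sigma.
Lambda wins every pairwise contest, so Lambda is the Condorcet winner.

Lambda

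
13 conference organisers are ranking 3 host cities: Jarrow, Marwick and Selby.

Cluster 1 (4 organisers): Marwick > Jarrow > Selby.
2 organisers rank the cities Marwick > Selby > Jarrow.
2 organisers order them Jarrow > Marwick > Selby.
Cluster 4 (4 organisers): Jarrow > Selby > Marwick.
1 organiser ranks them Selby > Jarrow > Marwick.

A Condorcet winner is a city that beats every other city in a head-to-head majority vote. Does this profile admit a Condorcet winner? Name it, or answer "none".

Head-to-head results (13 organisers):
Jarrow–Marwick: Jarrow 7–6.
Jarrow–Selby: Jarrow 10–3.
Marwick–Selby: Marwick 8–5.
Jarrow beats each of Marwick, Selby — Jarrow is the Condorcet winner.

Jarrow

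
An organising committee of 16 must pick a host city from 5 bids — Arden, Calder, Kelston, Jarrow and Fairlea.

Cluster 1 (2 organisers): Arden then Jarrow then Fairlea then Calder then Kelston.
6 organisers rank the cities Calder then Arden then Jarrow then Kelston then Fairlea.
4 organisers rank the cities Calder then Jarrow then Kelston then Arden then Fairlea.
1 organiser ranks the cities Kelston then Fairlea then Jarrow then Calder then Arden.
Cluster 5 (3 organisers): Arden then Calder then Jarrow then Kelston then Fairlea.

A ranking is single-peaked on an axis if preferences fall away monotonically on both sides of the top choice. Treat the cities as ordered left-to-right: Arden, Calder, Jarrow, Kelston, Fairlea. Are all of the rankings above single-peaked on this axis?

no

Axis positions: Arden=1, Calder=2, Jarrow=3, Kelston=4, Fairlea=5.
Cluster 1: ranking walks positions 1-3-5-2-4; Jarrow is ranked above Calder even though Calder lies between Jarrow and the peak Arden on the axis — preferences dip and rise again. Not single-peaked.
Cluster 2 (peak Calder at position 2): ranking walks positions 2-1-3-4-5, expanding outward from the peak — single-peaked.
Cluster 3 (peak Calder at position 2): ranking walks positions 2-3-4-1-5, expanding outward from the peak — single-peaked.
Cluster 4 (peak Kelston at position 4): ranking walks positions 4-5-3-2-1, expanding outward from the peak — single-peaked.
Cluster 5 (peak Arden at position 1): ranking walks positions 1-2-3-4-5, expanding outward from the peak — single-peaked.
Cluster 1 violates single-peakedness, so the profile is not single-peaked on this axis.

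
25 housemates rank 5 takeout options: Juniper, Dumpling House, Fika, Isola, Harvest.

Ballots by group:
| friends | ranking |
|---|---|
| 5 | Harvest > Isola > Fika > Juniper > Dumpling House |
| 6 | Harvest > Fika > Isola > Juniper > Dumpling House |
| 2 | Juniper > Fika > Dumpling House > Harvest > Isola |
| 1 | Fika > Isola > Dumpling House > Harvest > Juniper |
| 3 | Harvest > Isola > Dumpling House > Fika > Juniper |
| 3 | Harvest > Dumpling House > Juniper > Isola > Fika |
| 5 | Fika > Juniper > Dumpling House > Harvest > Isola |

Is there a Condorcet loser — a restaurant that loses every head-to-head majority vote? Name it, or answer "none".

Dumpling House

Pairwise majorities:
Juniper vs Dumpling House: Juniper is ranked higher on 5+6+2+5 = 18 ballots, Dumpling House on 7. Juniper wins 18–7.
Juniper vs Fika: Fika, 20–5.
Juniper vs Isola: Isola wins 15–10.
Juniper vs Harvest: 7 to 18, Harvest.
Dumpling House vs Fika: Fika wins 19–6.
Dumpling House vs Isola: Isola wins 15–10.
Dumpling House vs Harvest: Harvest, 17–8.
Fika vs Isola: 14 to 11, Fika.
Fika vs Harvest: Harvest, 17–8.
Isola vs Harvest: 1 for Isola, 24 for Harvest — Harvest by 24–1.
Dumpling House is beaten in every head-to-head and is the Condorcet loser.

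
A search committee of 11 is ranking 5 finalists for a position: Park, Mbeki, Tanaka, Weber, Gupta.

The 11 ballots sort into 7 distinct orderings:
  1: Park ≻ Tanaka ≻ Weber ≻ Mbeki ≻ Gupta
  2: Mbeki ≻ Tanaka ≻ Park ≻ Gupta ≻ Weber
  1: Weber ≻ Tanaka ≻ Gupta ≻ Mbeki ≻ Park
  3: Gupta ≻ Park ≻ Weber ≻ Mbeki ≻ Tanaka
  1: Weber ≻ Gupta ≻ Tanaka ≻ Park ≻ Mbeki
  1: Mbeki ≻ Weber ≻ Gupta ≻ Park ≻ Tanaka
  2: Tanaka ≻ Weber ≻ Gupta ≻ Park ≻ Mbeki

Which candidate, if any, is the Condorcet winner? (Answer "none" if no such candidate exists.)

none

Check each pair by majority over 11 ballots:
Park–Mbeki: Park 7–4.
Park vs Tanaka: Park preferred on 1+3+1 = 5 ballots; Tanaka wins 6–5.
Park vs Weber: 6 to 5, Park.
Park vs Gupta: 1+2 = 3 for Park, 8 for Gupta — Gupta by 8–3.
Mbeki vs Tanaka: Mbeki is ranked higher on 2+3+1 = 6 ballots, Tanaka on 5. Mbeki wins 6–5.
Mbeki vs Weber: Weber, 8–3.
Mbeki vs Gupta: Gupta wins 7–4.
Tanaka vs Weber: Weber wins 6–5.
Tanaka vs Gupta: Tanaka, 6–5.
Weber vs Gupta: Weber is ranked higher on 1+1+1+1+2 = 6 ballots, Gupta on 5. Weber wins 6–5.
Every candidate loses at least once (Park loses to Tanaka; Mbeki loses to Park; Tanaka loses to Mbeki; Weber loses to Park; Gupta loses to Tanaka). The majority relation contains the cycle Park → Mbeki → Tanaka → Park, so there is no Condorcet winner.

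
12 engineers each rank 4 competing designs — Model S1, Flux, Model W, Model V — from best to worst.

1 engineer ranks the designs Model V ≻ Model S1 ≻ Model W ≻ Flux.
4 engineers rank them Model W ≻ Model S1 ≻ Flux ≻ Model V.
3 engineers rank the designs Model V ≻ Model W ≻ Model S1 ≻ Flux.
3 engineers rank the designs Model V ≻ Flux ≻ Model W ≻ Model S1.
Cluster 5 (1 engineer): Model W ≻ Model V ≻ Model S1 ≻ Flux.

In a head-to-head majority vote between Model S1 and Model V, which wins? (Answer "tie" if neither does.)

Model V

Ballots ranking Model S1 above Model V: 4.
Ballots ranking Model V above Model S1: 12 − 4 = 8.
Model V wins the head-to-head 8–4.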